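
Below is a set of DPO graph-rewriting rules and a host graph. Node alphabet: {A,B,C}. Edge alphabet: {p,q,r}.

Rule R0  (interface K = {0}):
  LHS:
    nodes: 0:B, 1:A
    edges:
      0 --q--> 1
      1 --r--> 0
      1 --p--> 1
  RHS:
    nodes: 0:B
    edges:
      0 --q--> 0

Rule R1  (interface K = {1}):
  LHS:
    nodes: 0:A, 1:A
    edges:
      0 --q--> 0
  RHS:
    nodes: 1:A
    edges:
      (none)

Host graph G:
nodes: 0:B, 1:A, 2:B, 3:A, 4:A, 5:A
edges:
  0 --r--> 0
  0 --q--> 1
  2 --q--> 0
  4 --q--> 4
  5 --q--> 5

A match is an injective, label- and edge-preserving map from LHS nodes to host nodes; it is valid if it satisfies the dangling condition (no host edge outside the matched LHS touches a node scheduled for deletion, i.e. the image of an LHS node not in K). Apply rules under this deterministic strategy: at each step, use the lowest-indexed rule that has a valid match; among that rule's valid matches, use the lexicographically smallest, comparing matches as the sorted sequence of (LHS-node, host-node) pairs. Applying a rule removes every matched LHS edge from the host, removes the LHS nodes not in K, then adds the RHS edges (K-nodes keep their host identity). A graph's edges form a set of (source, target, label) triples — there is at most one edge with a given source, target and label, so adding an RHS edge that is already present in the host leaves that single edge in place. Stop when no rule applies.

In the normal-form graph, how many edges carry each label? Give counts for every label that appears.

start.  V:6 E:5  edges: 0-r->0 0-q->1 2-q->0 4-q->4 5-q->5
1. fire R1 via {0↦4, 1↦1}  →  V:5 E:4  edges: 0-r->0 0-q->1 2-q->0 5-q->5
2. fire R1 via {0↦5, 1↦1}  →  V:4 E:3  edges: 0-r->0 0-q->1 2-q->0
normal form: no rule applies after step 2
NF edges: [(0, 0, 'r'), (0, 1, 'q'), (2, 0, 'q')]

Answer: q:2 r:1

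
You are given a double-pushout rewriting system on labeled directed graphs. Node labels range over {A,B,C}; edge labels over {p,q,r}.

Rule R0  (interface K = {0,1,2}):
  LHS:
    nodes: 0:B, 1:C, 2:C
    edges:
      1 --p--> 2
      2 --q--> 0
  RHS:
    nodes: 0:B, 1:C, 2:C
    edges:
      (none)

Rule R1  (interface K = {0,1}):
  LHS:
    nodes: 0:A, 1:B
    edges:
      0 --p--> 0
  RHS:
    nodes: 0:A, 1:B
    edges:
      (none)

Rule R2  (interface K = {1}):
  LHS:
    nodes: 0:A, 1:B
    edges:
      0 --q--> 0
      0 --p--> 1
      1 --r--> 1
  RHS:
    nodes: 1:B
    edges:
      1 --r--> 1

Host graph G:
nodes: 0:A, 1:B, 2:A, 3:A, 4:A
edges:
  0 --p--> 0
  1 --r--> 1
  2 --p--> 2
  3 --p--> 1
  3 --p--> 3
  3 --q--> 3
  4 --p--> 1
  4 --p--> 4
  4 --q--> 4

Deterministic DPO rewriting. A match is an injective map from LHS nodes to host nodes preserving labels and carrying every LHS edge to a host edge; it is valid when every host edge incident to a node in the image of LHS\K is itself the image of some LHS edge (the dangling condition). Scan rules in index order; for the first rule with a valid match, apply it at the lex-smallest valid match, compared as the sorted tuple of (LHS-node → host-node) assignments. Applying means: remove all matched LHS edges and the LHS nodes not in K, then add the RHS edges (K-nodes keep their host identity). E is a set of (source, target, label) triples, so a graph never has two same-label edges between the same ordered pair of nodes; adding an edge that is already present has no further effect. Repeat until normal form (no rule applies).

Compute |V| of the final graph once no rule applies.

[0] host  ⇒  5 nodes, 9 edges  {0-p->0 1-r->1 2-p->2 3-p->1 3-p->3 3-q->3 4-p->1 4-p->4 4-q->4}
[1] R1 @ {0↦0, 1↦1}  ⇒  5 nodes, 8 edges  {1-r->1 2-p->2 3-p->1 3-p->3 3-q->3 4-p->1 4-p->4 4-q->4}
[2] R1 @ {0↦2, 1↦1}  ⇒  5 nodes, 7 edges  {1-r->1 3-p->1 3-p->3 3-q->3 4-p->1 4-p->4 4-q->4}
[3] R1 @ {0↦3, 1↦1}  ⇒  5 nodes, 6 edges  {1-r->1 3-p->1 3-q->3 4-p->1 4-p->4 4-q->4}
[4] R1 @ {0↦4, 1↦1}  ⇒  5 nodes, 5 edges  {1-r->1 3-p->1 3-q->3 4-p->1 4-q->4}
[5] R2 @ {0↦3, 1↦1}  ⇒  4 nodes, 3 edges  {1-r->1 4-p->1 4-q->4}
[6] R2 @ {0↦4, 1↦1}  ⇒  3 nodes, 1 edges  {1-r->1}
normal form: no rule applies after step 6
NF nodes: {0:A, 1:B, 2:A}

Answer: 3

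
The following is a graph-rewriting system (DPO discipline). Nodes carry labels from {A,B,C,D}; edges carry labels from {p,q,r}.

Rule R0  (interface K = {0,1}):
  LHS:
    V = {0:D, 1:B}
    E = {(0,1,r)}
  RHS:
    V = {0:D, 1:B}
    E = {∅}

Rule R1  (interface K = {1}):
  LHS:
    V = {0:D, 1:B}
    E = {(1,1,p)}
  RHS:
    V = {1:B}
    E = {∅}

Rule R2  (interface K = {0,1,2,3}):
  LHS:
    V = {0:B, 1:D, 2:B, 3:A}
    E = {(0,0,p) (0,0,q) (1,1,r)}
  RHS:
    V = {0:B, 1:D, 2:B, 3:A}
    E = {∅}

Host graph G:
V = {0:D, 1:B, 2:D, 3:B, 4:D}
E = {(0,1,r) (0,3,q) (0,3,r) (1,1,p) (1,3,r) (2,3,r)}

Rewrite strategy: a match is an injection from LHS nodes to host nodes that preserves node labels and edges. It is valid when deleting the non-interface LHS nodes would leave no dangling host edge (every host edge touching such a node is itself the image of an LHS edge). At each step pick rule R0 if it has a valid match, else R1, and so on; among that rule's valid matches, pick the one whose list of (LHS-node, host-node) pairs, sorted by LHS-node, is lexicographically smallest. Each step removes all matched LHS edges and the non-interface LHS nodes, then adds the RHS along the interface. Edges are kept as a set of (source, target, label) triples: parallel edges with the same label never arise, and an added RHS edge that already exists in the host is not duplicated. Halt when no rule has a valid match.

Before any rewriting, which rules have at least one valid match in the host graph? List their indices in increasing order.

R0: 3 valid matches — {0↦0, 1↦1}, {0↦0, 1↦3}, {0↦2, 1↦3}
R1: 1 valid match — {0↦4, 1↦1}
R2: no valid match — LHS pattern not found

Answer: [R0,R1]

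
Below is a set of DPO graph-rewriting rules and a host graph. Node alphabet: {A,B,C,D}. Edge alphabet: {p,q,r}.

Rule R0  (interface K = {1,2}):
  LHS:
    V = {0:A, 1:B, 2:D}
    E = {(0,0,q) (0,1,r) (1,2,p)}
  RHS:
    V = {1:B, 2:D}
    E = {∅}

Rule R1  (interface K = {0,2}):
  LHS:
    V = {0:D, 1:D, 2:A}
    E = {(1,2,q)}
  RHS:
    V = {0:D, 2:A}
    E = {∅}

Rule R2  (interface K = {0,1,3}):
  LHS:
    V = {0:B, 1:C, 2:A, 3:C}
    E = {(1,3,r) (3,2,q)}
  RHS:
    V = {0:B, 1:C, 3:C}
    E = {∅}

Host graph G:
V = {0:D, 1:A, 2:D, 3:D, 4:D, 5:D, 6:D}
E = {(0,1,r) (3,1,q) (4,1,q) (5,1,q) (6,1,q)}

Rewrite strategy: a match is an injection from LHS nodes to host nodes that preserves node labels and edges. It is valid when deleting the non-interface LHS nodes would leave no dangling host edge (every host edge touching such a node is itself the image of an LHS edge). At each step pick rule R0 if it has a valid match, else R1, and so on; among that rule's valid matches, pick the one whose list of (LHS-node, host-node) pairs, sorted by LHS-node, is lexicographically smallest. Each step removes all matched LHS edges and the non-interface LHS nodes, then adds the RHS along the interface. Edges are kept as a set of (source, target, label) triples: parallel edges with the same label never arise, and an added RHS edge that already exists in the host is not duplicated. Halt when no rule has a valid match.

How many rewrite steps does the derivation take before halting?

Answer: 4

Derivation:
start.  V:7 E:5  edges: 0-r->1 3-q->1 4-q->1 5-q->1 6-q->1
1. fire R1 via {0↦0, 1↦3, 2↦1}  →  V:6 E:4  edges: 0-r->1 4-q->1 5-q->1 6-q->1
2. fire R1 via {0↦0, 1↦4, 2↦1}  →  V:5 E:3  edges: 0-r->1 5-q->1 6-q->1
3. fire R1 via {0↦0, 1↦5, 2↦1}  →  V:4 E:2  edges: 0-r->1 6-q->1
4. fire R1 via {0↦0, 1↦6, 2↦1}  →  V:3 E:1  edges: 0-r->1
final graph: no rule applies after step 4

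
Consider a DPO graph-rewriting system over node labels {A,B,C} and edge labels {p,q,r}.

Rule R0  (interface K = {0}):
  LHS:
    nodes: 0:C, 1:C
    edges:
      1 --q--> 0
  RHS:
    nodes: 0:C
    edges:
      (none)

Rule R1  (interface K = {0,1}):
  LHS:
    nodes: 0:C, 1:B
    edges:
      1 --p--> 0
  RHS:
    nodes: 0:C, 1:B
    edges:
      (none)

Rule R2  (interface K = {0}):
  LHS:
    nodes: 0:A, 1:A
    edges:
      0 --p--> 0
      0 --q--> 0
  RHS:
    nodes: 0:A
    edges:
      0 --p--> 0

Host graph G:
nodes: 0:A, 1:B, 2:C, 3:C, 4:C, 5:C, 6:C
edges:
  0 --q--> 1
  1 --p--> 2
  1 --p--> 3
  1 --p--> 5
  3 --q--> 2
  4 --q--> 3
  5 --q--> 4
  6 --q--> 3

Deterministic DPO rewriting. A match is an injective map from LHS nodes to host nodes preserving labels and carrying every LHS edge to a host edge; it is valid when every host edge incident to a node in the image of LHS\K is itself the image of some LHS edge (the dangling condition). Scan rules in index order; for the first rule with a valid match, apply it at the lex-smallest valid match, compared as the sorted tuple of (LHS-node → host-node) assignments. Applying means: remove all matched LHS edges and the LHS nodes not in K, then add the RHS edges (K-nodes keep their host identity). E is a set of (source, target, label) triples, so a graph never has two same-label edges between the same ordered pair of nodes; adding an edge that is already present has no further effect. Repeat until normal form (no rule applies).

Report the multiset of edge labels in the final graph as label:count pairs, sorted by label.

Answer: q:1

Derivation:
[0] host  ⇒  7 nodes, 8 edges  {0-q->1 1-p->2 1-p->3 1-p->5 3-q->2 4-q->3 5-q->4 6-q->3}
[1] R0 @ {0↦3, 1↦6}  ⇒  6 nodes, 7 edges  {0-q->1 1-p->2 1-p->3 1-p->5 3-q->2 4-q->3 5-q->4}
[2] R1 @ {0↦2, 1↦1}  ⇒  6 nodes, 6 edges  {0-q->1 1-p->3 1-p->5 3-q->2 4-q->3 5-q->4}
[3] R1 @ {0↦3, 1↦1}  ⇒  6 nodes, 5 edges  {0-q->1 1-p->5 3-q->2 4-q->3 5-q->4}
[4] R1 @ {0↦5, 1↦1}  ⇒  6 nodes, 4 edges  {0-q->1 3-q->2 4-q->3 5-q->4}
[5] R0 @ {0↦4, 1↦5}  ⇒  5 nodes, 3 edges  {0-q->1 3-q->2 4-q->3}
[6] R0 @ {0↦3, 1↦4}  ⇒  4 nodes, 2 edges  {0-q->1 3-q->2}
[7] R0 @ {0↦2, 1↦3}  ⇒  3 nodes, 1 edges  {0-q->1}
final graph: no rule applies after step 7
NF edges: [(0, 1, 'q')]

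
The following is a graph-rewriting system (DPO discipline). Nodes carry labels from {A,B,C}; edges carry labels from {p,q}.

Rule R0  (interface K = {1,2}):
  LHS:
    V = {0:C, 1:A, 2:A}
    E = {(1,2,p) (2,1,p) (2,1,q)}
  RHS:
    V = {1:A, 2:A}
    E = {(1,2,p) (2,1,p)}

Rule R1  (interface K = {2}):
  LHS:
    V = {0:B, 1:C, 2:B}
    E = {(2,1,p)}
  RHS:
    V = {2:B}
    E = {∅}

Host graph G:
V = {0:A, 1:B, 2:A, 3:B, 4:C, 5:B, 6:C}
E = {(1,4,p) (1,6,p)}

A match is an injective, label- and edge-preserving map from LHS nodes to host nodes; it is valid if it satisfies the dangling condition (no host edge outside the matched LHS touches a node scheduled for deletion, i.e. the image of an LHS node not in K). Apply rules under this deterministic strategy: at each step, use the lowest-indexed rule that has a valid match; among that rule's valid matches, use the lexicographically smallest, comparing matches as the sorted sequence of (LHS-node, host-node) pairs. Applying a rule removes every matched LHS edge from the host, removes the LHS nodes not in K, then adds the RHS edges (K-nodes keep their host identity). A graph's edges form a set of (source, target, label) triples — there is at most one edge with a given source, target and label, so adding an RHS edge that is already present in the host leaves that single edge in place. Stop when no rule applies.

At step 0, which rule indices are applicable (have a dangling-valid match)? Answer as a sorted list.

R0: no valid match — LHS pattern not found
R1: 4 valid matches — {0↦3, 1↦4, 2↦1}, {0↦3, 1↦6, 2↦1}, {0↦5, 1↦4, 2↦1} (+1 more)

Answer: [R1]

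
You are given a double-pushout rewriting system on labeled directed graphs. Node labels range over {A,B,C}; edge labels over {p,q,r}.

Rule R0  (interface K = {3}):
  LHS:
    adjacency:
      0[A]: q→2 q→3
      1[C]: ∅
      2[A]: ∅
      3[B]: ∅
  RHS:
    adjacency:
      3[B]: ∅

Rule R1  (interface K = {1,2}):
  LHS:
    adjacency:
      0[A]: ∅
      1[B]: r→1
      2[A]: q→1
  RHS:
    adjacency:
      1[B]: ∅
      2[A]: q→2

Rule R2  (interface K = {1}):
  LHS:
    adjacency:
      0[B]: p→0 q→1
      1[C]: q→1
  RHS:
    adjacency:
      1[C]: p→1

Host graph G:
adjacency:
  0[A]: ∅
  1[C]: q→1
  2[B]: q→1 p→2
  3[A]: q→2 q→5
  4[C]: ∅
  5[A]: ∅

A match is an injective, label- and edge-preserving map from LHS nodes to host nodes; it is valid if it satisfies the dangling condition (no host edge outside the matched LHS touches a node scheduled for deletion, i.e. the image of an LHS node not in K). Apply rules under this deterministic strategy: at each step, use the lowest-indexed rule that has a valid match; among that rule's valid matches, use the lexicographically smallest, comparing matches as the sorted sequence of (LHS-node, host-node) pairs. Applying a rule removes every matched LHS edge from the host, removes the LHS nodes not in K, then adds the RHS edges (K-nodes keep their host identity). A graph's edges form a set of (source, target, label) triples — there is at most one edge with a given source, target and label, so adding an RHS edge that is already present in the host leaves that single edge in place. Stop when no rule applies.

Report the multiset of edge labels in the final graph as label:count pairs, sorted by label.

Answer: p:1

Derivation:
start.  V:6 E:5  edges: 1-q->1 2-q->1 2-p->2 3-q->2 3-q->5
1. fire R0 via {0↦3, 1↦4, 2↦5, 3↦2}  →  V:3 E:3  edges: 1-q->1 2-q->1 2-p->2
2. fire R2 via {0↦2, 1↦1}  →  V:2 E:1  edges: 1-p->1
final graph: no rule applies after step 2
NF edges: [(1, 1, 'p')]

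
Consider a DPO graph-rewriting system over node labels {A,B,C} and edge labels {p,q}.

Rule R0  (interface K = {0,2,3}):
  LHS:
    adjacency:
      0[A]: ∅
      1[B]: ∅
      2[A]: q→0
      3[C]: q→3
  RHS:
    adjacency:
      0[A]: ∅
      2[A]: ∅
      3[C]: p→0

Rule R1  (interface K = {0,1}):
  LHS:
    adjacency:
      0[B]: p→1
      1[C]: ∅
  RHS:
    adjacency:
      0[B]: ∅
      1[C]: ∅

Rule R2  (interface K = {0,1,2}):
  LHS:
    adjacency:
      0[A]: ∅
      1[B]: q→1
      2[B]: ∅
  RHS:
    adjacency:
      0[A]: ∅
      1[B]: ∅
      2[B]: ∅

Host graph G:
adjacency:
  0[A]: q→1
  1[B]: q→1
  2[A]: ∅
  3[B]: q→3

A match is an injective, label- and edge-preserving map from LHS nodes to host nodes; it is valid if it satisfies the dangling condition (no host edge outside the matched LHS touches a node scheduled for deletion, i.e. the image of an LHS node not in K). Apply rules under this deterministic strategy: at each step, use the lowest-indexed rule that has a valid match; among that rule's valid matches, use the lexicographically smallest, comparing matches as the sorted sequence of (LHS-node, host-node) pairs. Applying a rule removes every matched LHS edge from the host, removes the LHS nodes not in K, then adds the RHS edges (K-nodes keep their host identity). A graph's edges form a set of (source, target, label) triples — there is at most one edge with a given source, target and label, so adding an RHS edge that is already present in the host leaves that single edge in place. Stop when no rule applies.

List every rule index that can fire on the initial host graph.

Answer: [R2]

Rewrite trace:
R0: no valid match — LHS pattern not found
R1: no valid match — LHS pattern not found
R2: 4 valid matches — {0↦0, 1↦1, 2↦3}, {0↦0, 1↦3, 2↦1}, {0↦2, 1↦1, 2↦3} (+1 more)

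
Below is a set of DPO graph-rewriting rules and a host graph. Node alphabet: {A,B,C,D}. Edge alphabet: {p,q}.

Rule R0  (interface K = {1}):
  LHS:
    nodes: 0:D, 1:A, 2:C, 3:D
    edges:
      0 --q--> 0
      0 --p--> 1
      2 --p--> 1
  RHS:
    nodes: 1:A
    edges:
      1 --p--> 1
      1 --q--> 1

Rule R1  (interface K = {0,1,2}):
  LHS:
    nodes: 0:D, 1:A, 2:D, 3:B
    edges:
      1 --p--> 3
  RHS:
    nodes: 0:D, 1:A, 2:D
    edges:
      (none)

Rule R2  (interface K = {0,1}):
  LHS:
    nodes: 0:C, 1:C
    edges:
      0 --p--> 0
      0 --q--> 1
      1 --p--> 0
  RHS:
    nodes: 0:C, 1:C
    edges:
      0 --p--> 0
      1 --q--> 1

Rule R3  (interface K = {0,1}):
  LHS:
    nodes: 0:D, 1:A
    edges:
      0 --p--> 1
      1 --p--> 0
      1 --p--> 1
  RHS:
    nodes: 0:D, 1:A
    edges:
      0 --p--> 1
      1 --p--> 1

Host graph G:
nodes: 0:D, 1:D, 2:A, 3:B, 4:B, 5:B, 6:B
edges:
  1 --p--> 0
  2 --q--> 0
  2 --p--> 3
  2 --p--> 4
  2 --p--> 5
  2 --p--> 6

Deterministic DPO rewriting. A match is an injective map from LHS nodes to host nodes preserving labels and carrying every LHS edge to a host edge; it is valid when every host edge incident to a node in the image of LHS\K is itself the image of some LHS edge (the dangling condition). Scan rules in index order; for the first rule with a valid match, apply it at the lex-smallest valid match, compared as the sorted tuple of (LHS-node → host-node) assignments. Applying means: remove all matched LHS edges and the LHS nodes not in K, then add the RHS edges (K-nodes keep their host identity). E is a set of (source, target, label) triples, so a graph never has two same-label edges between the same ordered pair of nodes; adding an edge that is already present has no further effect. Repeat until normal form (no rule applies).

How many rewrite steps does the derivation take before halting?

Answer: 4

Rewrite trace:
initial: |V|=7 |E|=6  E = 1-p->0 2-q->0 2-p->3 2-p->4 2-p->5 2-p->6
step 1: apply R1 at {0↦0, 1↦2, 2↦1, 3↦3}  → |V|=6 |E|=5  E = 1-p->0 2-q->0 2-p->4 2-p->5 2-p->6
step 2: apply R1 at {0↦0, 1↦2, 2↦1, 3↦4}  → |V|=5 |E|=4  E = 1-p->0 2-q->0 2-p->5 2-p->6
step 3: apply R1 at {0↦0, 1↦2, 2↦1, 3↦5}  → |V|=4 |E|=3  E = 1-p->0 2-q->0 2-p->6
step 4: apply R1 at {0↦0, 1↦2, 2↦1, 3↦6}  → |V|=3 |E|=2  E = 1-p->0 2-q->0
final graph: no rule applies after step 4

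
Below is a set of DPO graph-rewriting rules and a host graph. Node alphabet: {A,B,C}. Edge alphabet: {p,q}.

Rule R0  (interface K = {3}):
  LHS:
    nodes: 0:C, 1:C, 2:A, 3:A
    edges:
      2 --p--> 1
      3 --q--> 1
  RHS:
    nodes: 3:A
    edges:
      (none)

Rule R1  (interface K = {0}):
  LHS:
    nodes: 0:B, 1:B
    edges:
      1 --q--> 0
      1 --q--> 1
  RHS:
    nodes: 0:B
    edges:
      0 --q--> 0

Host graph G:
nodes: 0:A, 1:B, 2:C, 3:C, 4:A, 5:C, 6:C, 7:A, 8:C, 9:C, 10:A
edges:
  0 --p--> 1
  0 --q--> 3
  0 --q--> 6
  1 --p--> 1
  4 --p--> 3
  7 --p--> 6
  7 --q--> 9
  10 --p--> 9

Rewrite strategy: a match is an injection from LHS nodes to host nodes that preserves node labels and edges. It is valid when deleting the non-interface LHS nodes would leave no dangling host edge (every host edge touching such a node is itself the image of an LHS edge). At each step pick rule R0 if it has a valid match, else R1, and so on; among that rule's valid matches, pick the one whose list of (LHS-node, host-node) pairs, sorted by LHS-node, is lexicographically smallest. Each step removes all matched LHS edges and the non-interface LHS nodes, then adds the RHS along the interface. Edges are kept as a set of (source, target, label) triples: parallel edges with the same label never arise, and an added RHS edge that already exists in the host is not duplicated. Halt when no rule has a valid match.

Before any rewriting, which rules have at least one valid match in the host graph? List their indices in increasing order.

R0: 6 valid matches — {0↦2, 1↦3, 2↦4, 3↦0}, {0↦2, 1↦9, 2↦10, 3↦7}, {0↦5, 1↦3, 2↦4, 3↦0} (+3 more)
R1: no valid match — LHS pattern not found

Answer: [R0]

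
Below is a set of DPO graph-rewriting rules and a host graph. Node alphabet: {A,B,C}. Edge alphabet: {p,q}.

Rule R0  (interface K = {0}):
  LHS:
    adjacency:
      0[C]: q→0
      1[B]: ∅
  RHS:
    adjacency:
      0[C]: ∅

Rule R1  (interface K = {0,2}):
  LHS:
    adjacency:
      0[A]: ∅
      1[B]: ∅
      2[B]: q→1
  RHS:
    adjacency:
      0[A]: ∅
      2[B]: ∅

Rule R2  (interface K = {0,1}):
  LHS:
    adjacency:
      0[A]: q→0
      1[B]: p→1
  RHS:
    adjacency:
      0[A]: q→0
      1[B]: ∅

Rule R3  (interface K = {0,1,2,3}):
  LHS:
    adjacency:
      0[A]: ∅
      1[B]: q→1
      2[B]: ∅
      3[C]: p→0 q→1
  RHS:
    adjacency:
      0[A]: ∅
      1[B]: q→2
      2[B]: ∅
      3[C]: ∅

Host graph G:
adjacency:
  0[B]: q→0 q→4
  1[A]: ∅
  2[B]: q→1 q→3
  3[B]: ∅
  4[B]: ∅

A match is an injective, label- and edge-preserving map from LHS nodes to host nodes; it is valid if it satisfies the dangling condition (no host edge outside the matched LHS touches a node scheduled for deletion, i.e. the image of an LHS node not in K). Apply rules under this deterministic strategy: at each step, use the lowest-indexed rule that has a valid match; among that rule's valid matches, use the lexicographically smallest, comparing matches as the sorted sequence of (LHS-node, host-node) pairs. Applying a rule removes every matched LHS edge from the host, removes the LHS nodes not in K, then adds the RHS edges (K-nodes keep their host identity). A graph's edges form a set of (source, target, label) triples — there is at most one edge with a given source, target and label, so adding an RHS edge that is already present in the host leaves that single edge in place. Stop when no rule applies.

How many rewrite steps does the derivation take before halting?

Answer: 2

Steps:
initial: |V|=5 |E|=4  E = 0-q->0 0-q->4 2-q->1 2-q->3
step 1: apply R1 at {0↦1, 1↦3, 2↦2}  → |V|=4 |E|=3  E = 0-q->0 0-q->4 2-q->1
step 2: apply R1 at {0↦1, 1↦4, 2↦0}  → |V|=3 |E|=2  E = 0-q->0 2-q->1
final graph: no rule applies after step 2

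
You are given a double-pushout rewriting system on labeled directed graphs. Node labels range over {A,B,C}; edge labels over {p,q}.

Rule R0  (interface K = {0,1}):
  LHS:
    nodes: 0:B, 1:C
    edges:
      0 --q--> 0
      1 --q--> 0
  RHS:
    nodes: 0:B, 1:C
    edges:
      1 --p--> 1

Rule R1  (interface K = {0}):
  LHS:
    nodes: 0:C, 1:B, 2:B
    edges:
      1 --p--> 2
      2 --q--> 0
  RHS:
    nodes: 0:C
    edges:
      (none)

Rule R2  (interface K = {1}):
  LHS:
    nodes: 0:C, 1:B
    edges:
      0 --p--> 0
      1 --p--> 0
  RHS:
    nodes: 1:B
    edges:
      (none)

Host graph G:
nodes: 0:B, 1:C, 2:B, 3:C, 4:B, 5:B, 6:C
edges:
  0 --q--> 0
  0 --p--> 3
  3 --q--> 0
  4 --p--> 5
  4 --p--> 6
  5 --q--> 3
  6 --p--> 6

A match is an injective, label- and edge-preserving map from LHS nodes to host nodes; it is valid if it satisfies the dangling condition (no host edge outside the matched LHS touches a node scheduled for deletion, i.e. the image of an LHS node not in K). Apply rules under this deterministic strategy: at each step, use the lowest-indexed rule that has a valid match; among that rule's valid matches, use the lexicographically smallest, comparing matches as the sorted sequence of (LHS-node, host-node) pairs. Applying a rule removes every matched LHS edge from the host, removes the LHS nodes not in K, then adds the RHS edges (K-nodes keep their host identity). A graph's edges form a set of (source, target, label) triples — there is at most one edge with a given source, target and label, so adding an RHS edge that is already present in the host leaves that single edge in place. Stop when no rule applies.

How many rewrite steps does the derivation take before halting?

[0] host  ⇒  7 nodes, 7 edges  {0-q->0 0-p->3 3-q->0 4-p->5 4-p->6 5-q->3 6-p->6}
[1] R0 @ {0↦0, 1↦3}  ⇒  7 nodes, 6 edges  {0-p->3 3-p->3 4-p->5 4-p->6 5-q->3 6-p->6}
[2] R2 @ {0↦6, 1↦4}  ⇒  6 nodes, 4 edges  {0-p->3 3-p->3 4-p->5 5-q->3}
[3] R1 @ {0↦3, 1↦4, 2↦5}  ⇒  4 nodes, 2 edges  {0-p->3 3-p->3}
[4] R2 @ {0↦3, 1↦0}  ⇒  3 nodes, 0 edges  {∅}
halt: no rule applies after step 4

Answer: 4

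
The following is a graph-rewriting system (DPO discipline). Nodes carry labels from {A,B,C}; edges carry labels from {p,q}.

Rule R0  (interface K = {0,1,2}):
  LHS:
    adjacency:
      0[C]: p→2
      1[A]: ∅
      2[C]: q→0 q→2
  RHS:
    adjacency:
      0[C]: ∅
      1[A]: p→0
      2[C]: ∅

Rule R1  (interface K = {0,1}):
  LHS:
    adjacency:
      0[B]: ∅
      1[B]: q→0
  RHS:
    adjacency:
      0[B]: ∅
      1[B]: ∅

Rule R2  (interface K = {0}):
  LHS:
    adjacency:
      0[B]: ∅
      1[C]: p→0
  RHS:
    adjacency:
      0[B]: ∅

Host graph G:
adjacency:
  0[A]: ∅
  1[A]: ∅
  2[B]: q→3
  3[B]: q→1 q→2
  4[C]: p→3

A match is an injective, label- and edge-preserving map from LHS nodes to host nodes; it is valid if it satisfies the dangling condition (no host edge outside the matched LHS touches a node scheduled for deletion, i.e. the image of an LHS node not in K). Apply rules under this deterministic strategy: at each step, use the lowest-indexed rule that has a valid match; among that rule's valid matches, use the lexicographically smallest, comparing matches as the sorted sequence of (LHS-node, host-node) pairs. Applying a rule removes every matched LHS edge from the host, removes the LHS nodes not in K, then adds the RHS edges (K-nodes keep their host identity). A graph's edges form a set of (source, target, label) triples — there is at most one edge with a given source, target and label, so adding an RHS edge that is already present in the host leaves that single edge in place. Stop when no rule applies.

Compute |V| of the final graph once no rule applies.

initial: |V|=5 |E|=4  E = 2-q->3 3-q->1 3-q->2 4-p->3
step 1: apply R1 at {0↦2, 1↦3}  → |V|=5 |E|=3  E = 2-q->3 3-q->1 4-p->3
step 2: apply R1 at {0↦3, 1↦2}  → |V|=5 |E|=2  E = 3-q->1 4-p->3
step 3: apply R2 at {0↦3, 1↦4}  → |V|=4 |E|=1  E = 3-q->1
halt: no rule applies after step 3
NF nodes: {0:A, 1:A, 2:B, 3:B}

Answer: 4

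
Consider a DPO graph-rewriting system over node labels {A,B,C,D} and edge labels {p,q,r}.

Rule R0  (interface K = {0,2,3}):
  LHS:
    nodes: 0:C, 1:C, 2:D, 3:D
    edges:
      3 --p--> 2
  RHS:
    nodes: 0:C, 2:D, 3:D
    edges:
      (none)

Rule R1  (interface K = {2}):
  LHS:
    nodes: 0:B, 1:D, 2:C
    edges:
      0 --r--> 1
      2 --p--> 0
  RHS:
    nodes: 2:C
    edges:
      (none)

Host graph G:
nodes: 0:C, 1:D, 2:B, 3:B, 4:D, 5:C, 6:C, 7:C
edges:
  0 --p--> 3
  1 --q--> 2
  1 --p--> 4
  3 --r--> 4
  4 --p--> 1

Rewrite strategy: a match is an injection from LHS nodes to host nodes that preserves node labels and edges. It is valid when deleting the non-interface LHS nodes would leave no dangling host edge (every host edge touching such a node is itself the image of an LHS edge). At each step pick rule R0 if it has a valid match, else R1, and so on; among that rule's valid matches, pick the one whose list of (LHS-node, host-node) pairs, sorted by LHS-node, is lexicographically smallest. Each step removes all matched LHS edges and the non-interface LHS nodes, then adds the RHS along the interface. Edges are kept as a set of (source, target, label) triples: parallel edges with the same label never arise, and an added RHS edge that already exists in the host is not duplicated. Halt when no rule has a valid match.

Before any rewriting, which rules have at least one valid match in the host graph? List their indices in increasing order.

Answer: [R0]

Steps:
R0: 18 valid matches — {0↦0, 1↦5, 2↦1, 3↦4}, {0↦0, 1↦5, 2↦4, 3↦1}, {0↦0, 1↦6, 2↦1, 3↦4} (+15 more)
R1: no valid match — 1 raw match, all fail dangling condition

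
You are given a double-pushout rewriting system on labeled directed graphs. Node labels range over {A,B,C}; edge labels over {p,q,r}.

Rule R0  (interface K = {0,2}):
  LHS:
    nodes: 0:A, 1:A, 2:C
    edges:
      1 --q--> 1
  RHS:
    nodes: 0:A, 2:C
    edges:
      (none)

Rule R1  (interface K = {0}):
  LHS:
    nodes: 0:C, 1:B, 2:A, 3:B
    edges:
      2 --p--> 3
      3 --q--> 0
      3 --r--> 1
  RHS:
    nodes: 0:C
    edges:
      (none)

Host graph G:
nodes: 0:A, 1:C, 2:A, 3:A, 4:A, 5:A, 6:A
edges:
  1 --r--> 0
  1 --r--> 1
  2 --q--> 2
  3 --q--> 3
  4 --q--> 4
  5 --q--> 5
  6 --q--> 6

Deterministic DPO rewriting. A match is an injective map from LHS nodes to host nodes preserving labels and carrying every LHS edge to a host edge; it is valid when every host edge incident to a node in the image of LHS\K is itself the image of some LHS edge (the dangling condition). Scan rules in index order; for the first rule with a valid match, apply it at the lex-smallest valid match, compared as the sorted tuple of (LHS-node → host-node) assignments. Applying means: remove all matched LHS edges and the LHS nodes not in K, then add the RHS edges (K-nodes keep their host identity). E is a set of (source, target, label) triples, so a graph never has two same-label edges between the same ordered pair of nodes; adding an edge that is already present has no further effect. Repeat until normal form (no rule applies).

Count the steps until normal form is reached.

initial: |V|=7 |E|=7  E = 1-r->0 1-r->1 2-q->2 3-q->3 4-q->4 5-q->5 6-q->6
step 1: apply R0 at {0↦0, 1↦2, 2↦1}  → |V|=6 |E|=6  E = 1-r->0 1-r->1 3-q->3 4-q->4 5-q->5 6-q->6
step 2: apply R0 at {0↦0, 1↦3, 2↦1}  → |V|=5 |E|=5  E = 1-r->0 1-r->1 4-q->4 5-q->5 6-q->6
step 3: apply R0 at {0↦0, 1↦4, 2↦1}  → |V|=4 |E|=4  E = 1-r->0 1-r->1 5-q->5 6-q->6
step 4: apply R0 at {0↦0, 1↦5, 2↦1}  → |V|=3 |E|=3  E = 1-r->0 1-r->1 6-q->6
step 5: apply R0 at {0↦0, 1↦6, 2↦1}  → |V|=2 |E|=2  E = 1-r->0 1-r->1
halt: no rule applies after step 5

Answer: 5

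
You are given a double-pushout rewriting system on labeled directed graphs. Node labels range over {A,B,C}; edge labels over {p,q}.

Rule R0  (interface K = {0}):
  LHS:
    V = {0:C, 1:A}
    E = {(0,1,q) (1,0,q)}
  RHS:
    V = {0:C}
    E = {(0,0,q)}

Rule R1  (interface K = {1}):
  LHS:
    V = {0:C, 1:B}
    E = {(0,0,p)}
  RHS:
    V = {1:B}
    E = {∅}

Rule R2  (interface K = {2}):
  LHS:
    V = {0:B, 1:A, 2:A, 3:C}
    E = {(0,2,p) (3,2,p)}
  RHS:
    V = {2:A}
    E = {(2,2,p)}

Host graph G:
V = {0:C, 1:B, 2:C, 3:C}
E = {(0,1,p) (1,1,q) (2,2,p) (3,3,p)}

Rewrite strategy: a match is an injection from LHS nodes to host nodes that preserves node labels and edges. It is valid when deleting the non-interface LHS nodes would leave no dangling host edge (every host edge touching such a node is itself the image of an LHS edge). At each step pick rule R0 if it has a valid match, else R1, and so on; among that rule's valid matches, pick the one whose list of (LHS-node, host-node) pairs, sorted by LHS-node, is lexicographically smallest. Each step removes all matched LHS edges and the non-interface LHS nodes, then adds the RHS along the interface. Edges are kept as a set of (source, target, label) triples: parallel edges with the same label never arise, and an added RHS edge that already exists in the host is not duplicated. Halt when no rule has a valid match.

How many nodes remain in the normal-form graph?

Answer: 2

Rewrite trace:
[0] host  ⇒  4 nodes, 4 edges  {0-p->1 1-q->1 2-p->2 3-p->3}
[1] R1 @ {0↦2, 1↦1}  ⇒  3 nodes, 3 edges  {0-p->1 1-q->1 3-p->3}
[2] R1 @ {0↦3, 1↦1}  ⇒  2 nodes, 2 edges  {0-p->1 1-q->1}
normal form: no rule applies after step 2
NF nodes: {0:C, 1:B}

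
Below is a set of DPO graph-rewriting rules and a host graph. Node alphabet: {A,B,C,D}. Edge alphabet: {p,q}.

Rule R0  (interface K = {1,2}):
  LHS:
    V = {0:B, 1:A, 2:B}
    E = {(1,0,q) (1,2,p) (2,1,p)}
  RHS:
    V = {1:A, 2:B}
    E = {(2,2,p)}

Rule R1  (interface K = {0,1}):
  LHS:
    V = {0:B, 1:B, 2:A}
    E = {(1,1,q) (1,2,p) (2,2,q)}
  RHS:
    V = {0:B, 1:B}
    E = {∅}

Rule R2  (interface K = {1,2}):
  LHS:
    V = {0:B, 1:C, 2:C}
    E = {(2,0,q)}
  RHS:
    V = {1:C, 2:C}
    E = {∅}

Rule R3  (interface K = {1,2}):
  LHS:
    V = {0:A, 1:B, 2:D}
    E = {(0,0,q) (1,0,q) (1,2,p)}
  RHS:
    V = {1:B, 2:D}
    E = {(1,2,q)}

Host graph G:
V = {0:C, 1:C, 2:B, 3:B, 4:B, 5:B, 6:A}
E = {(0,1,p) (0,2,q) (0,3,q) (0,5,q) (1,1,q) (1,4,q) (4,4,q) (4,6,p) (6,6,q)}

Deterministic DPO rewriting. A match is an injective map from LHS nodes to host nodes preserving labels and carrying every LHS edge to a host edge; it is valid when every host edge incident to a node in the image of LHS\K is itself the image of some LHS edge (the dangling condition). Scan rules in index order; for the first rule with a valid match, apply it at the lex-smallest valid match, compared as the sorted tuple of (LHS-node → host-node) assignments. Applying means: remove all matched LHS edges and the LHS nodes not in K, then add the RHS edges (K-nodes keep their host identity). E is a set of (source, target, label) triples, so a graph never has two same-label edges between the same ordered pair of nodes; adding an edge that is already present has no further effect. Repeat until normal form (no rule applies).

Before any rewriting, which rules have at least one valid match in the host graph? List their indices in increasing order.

R0: no valid match — LHS pattern not found
R1: 3 valid matches — {0↦2, 1↦4, 2↦6}, {0↦3, 1↦4, 2↦6}, {0↦5, 1↦4, 2↦6}
R2: 3 valid matches — {0↦2, 1↦1, 2↦0}, {0↦3, 1↦1, 2↦0}, {0↦5, 1↦1, 2↦0}
R3: no valid match — LHS pattern not found

Answer: [R1,R2]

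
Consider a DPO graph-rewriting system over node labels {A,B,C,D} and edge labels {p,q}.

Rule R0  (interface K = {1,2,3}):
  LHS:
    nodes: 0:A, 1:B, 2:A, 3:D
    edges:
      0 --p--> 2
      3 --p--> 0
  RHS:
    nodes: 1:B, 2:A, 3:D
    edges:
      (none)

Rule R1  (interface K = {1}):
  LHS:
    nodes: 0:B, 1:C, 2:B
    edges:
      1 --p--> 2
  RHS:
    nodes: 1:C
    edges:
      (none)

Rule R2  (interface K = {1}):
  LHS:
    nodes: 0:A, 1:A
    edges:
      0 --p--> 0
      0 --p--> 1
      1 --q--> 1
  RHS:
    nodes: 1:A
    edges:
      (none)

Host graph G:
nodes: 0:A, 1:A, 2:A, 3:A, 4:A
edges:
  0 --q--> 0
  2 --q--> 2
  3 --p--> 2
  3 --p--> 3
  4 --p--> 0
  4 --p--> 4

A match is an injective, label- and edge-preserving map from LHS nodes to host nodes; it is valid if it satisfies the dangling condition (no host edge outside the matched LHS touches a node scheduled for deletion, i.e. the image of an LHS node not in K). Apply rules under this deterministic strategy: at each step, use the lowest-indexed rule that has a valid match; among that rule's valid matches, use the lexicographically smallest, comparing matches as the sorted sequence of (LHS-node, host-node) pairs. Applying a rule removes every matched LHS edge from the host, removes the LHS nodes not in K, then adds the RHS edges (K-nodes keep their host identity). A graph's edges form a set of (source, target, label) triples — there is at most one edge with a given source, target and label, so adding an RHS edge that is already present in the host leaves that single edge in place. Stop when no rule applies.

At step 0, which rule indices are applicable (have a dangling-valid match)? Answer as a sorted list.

R0: no valid match — LHS pattern not found
R1: no valid match — LHS pattern not found
R2: 2 valid matches — {0↦3, 1↦2}, {0↦4, 1↦0}

Answer: [R2]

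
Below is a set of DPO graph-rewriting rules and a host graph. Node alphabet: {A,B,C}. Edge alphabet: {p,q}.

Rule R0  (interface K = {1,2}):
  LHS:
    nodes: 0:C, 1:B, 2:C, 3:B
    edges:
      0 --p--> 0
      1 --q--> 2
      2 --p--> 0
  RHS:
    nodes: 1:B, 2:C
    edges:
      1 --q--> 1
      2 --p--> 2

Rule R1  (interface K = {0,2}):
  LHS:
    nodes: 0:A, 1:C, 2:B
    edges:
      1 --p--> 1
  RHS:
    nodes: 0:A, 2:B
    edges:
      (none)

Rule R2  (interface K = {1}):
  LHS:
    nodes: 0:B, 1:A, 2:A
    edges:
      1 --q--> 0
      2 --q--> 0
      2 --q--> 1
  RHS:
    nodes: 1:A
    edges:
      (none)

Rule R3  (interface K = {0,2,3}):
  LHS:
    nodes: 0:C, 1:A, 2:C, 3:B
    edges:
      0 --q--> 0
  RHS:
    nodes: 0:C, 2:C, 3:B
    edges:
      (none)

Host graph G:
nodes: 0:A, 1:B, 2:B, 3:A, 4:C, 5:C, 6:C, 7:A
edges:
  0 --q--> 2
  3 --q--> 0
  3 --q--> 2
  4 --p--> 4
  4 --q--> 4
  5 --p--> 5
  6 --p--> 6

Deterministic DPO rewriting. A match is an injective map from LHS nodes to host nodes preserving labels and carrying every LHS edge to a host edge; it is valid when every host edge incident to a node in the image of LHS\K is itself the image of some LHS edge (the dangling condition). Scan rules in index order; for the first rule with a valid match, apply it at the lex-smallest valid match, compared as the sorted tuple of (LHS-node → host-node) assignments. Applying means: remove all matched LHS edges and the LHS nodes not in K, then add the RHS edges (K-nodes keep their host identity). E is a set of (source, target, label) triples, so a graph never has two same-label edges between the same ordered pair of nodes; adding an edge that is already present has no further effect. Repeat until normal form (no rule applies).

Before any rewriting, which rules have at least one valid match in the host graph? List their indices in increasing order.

Answer: [R1,R2,R3]

Derivation:
R0: no valid match — LHS pattern not found
R1: 12 valid matches — {0↦0, 1↦5, 2↦1}, {0↦0, 1↦5, 2↦2}, {0↦0, 1↦6, 2↦1} (+9 more)
R2: 1 valid match — {0↦2, 1↦0, 2↦3}
R3: 4 valid matches — {0↦4, 1↦7, 2↦5, 3↦1}, {0↦4, 1↦7, 2↦5, 3↦2}, {0↦4, 1↦7, 2↦6, 3↦1} (+1 more)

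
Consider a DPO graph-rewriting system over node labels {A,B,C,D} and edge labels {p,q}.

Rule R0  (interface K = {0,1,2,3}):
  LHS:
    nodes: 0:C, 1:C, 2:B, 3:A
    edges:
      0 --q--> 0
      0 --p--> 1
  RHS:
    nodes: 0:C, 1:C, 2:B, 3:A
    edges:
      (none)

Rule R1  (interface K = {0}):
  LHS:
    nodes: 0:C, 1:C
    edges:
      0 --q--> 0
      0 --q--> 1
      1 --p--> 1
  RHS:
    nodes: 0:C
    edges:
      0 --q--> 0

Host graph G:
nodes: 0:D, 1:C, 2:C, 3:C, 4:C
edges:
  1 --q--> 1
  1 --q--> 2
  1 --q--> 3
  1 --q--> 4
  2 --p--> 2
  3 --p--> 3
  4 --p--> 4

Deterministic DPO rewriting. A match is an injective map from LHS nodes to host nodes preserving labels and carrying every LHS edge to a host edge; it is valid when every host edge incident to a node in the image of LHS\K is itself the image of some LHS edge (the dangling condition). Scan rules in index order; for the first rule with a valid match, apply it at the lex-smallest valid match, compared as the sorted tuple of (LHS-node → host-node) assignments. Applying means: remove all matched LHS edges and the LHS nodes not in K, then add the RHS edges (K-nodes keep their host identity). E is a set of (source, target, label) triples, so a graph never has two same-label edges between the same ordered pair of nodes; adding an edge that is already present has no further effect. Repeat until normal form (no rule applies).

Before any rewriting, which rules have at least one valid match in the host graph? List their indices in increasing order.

Answer: [R1]

Rewrite trace:
R0: no valid match — LHS pattern not found
R1: 3 valid matches — {0↦1, 1↦2}, {0↦1, 1↦3}, {0↦1, 1↦4}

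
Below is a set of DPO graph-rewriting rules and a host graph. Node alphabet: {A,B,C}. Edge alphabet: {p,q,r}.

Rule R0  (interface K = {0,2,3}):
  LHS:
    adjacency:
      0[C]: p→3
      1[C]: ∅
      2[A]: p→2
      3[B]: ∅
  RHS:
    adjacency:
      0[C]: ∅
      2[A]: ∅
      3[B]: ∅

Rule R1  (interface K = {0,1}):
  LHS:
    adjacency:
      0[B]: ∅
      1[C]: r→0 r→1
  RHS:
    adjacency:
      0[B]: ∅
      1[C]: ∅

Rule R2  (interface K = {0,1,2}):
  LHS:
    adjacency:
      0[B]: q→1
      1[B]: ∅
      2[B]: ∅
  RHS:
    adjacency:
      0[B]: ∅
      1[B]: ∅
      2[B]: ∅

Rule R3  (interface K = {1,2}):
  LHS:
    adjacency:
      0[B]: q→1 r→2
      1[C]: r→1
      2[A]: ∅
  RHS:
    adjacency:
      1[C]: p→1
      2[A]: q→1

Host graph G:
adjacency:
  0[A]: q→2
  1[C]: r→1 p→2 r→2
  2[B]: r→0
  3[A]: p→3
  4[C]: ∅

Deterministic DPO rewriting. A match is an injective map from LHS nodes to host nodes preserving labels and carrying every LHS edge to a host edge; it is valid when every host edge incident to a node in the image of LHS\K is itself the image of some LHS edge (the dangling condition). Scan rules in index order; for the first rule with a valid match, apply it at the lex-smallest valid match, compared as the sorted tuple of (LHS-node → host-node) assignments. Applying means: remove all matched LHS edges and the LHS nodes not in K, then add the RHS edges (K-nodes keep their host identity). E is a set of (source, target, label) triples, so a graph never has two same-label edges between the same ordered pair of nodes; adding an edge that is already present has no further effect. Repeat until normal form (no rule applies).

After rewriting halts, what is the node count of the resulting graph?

start.  V:5 E:6  edges: 0-q->2 1-r->1 1-p->2 1-r->2 2-r->0 3-p->3
1. fire R0 via {0↦1, 1↦4, 2↦3, 3↦2}  →  V:4 E:4  edges: 0-q->2 1-r->1 1-r->2 2-r->0
2. fire R1 via {0↦2, 1↦1}  →  V:4 E:2  edges: 0-q->2 2-r->0
normal form: no rule applies after step 2
NF nodes: {0:A, 1:C, 2:B, 3:A}

Answer: 4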